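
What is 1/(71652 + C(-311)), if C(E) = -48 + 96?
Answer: 1/71700 ≈ 1.3947e-5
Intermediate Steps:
C(E) = 48
1/(71652 + C(-311)) = 1/(71652 + 48) = 1/71700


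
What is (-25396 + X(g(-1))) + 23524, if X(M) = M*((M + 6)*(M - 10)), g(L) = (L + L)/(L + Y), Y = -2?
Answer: -51664/27 ≈ -1913.5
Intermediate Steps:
g(L) = 2*L/(-2 + L) (g(L) = (L + L)/(L - 2) = (2*L)/(-2 + L) = 2*L/(-2 + L))
X(M) = M*(-10 + M)*(6 + M) (X(M) = M*((6 + M)*(-10 + M)) = M*((-10 + M)*(6 + M)) = M*(-10 + M)*(6 + M))
(-25396 + X(g(-1))) + 23524 = (-25396 + (2*(-1)/(-2 - 1))*(-60 + (2*(-1)/(-2 - 1))² - 8*(-1)/(-2 - 1))) + 23524 = (-25396 + (2*(-1)/(-3))*(-60 + (2*(-1)/(-3))² - 8*(-1)/(-3))) + 23524 = (-25396 + (2*(-1)*(-⅓))*(-60 + (2*(-1)*(-⅓))² - 8*(-1)*(-1)/3)) + 23524 = (-25396 + 2*(-60 + (⅔)² - 4*⅔)/3) + 23524 = (-25396 + 2*(-60 + 4/9 - 8/3)/3) + 23524 = (-25396 + (⅔)*(-560/9)) + 23524 = (-25396 - 1120/27) + 23524 = -686812/27 + 23524 = -51664/27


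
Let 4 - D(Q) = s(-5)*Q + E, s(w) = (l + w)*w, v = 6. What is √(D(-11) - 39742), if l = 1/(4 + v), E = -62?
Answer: 9*I*√1946/2 ≈ 198.51*I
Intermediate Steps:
l = ⅒ (l = 1/(4 + 6) = 1/10 = ⅒ ≈ 0.10000)
s(w) = w*(⅒ + w) (s(w) = (⅒ + w)*w = w*(⅒ + w))
D(Q) = 66 - 49*Q/2 (D(Q) = 4 - ((-5*(⅒ - 5))*Q - 62) = 4 - ((-5*(-49/10))*Q - 62) = 4 - (49*Q/2 - 62) = 4 - (-62 + 49*Q/2) = 4 + (62 - 49*Q/2) = 66 - 49*Q/2)
√(D(-11) - 39742) = √((66 - 49/2*(-11)) - 39742) = √((66 + 539/2) - 39742) = √(671/2 - 39742) = √(-78813/2) = 9*I*√1946/2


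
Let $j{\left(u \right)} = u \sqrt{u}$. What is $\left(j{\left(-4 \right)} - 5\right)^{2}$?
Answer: $-39 + 80 i \approx -39.0 + 80.0 i$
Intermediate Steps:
$j{\left(u \right)} = u^{\frac{3}{2}}$
$\left(j{\left(-4 \right)} - 5\right)^{2} = \left(\left(-4\right)^{\frac{3}{2}} - 5\right)^{2} = \left(- 8 i - 5\right)^{2} = \left(-5 - 8 i\right)^{2}$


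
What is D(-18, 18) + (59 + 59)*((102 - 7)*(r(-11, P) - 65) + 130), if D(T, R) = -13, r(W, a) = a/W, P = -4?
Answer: -7801713/11 ≈ -7.0925e+5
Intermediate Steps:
D(-18, 18) + (59 + 59)*((102 - 7)*(r(-11, P) - 65) + 130) = -13 + (59 + 59)*((102 - 7)*(-4/(-11) - 65) + 130) = -13 + 118*(95*(-4*(-1/11) - 65) + 130) = -13 + 118*(95*(4/11 - 65) + 130) = -13 + 118*(95*(-711/11) + 130) = -13 + 118*(-67545/11 + 130) = -13 + 118*(-66115/11) = -13 - 7801570/11 = -7801713/11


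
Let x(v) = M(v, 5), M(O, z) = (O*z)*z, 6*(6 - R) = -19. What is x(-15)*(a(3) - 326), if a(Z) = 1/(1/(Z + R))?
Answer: 235375/2 ≈ 1.1769e+5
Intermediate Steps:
R = 55/6 (R = 6 - 1/6*(-19) = 6 + 19/6 = 55/6 ≈ 9.1667)
M(O, z) = O*z**2
x(v) = 25*v (x(v) = v*5**2 = v*25 = 25*v)
a(Z) = 55/6 + Z (a(Z) = 1/(1/(Z + 55/6)) = 1/(1/(55/6 + Z)) = 55/6 + Z)
x(-15)*(a(3) - 326) = (25*(-15))*((55/6 + 3) - 326) = -375*(73/6 - 326) = -375*(-1883/6) = 235375/2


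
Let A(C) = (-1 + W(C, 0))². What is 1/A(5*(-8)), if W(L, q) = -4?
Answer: 1/25 ≈ 0.040000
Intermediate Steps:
A(C) = 25 (A(C) = (-1 - 4)² = (-5)² = 25)
1/A(5*(-8)) = 1/25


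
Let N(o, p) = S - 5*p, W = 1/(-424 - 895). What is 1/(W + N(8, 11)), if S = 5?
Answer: -1319/65951 ≈ -0.020000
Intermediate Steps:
W = -1/1319 (W = 1/(-1319) = -1/1319 ≈ -0.00075815)
N(o, p) = 5 - 5*p
1/(W + N(8, 11)) = 1/(-1/1319 + (5 - 5*11)) = 1/(-1/1319 + (5 - 55)) = 1/(-1/1319 - 50) = 1/(-65951/1319) = -1319/65951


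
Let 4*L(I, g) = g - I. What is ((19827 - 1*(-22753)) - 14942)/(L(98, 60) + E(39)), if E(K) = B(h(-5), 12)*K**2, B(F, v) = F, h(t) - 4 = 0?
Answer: 55276/12149 ≈ 4.5498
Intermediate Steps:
L(I, g) = -I/4 + g/4 (L(I, g) = (g - I)/4 = -I/4 + g/4)
h(t) = 4 (h(t) = 4 + 0 = 4)
E(K) = 4*K**2
((19827 - 1*(-22753)) - 14942)/(L(98, 60) + E(39)) = ((19827 - 1*(-22753)) - 14942)/((-1/4*98 + (1/4)*60) + 4*39**2) = ((19827 + 22753) - 14942)/((-49/2 + 15) + 4*1521) = (42580 - 14942)/(-19/2 + 6084) = 27638/(12149/2) = 27638*(2/12149) = 55276/12149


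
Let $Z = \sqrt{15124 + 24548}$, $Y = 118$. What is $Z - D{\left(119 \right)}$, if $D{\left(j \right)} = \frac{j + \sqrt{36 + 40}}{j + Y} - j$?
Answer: $\frac{28084}{237} + 6 \sqrt{1102} - \frac{2 \sqrt{19}}{237} \approx 317.64$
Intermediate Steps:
$Z = 6 \sqrt{1102}$ ($Z = \sqrt{39672} = 6 \sqrt{1102} \approx 199.18$)
$D{\left(j \right)} = - j + \frac{j + 2 \sqrt{19}}{118 + j}$ ($D{\left(j \right)} = \frac{j + \sqrt{36 + 40}}{j + 118} - j = \frac{j + \sqrt{76}}{118 + j} - j = \frac{j + 2 \sqrt{19}}{118 + j} - j = - j + \frac{j + 2 \sqrt{19}}{118 + j}$)
$Z - D{\left(119 \right)} = 6 \sqrt{1102} - \frac{- 119^{2} - 13923 + 2 \sqrt{19}}{118 + 119} = 6 \sqrt{1102} - \frac{\left(-1\right) 14161 - 13923 + 2 \sqrt{19}}{237} = 6 \sqrt{1102} - \frac{-14161 - 13923 + 2 \sqrt{19}}{237} = 6 \sqrt{1102} - \frac{-28084 + 2 \sqrt{19}}{237} = 6 \sqrt{1102} - \left(- \frac{28084}{237} + \frac{2 \sqrt{19}}{237}\right) = 6 \sqrt{1102} + \left(\frac{28084}{237} - \frac{2 \sqrt{19}}{237}\right) = \frac{28084}{237} + 6 \sqrt{1102} - \frac{2 \sqrt{19}}{237}$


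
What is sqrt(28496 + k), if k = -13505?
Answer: sqrt(14991) ≈ 122.44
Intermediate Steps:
sqrt(28496 + k) = sqrt(28496 - 13505) = sqrt(14991)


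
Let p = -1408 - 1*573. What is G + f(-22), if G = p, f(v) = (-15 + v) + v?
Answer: -2040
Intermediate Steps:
f(v) = -15 + 2*v
p = -1981 (p = -1408 - 573 = -1981)
G = -1981
G + f(-22) = -1981 + (-15 + 2*(-22)) = -1981 + (-15 - 44) = -1981 - 59 = -2040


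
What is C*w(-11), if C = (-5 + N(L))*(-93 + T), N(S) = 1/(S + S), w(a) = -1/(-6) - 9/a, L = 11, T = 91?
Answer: 7085/726 ≈ 9.7590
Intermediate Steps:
w(a) = ⅙ - 9/a (w(a) = -1*(-⅙) - 9/a = ⅙ - 9/a)
N(S) = 1/(2*S)
C = 109/11 (C = (-5 + (½)/11)*(-93 + 91) = (-5 + (½)*(1/11))*(-2) = (-5 + 1/22)*(-2) = -109/22*(-2) = 109/11 ≈ 9.9091)
C*w(-11) = 109*((⅙)*(-54 - 11)/(-11))/11 = 109*((⅙)*(-1/11)*(-65))/11 = (109/11)*(65/66) = 7085/726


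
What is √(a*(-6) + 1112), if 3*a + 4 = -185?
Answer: √1490 ≈ 38.601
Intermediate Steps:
a = -63 (a = -4/3 + (⅓)*(-185) = -4/3 - 185/3 = -63)
√(a*(-6) + 1112) = √(-63*(-6) + 1112) = √(378 + 1112) = √1490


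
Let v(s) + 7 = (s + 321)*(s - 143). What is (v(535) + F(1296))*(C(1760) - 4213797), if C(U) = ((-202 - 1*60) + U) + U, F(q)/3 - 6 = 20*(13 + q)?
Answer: -1743596831517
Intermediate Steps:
v(s) = -7 + (-143 + s)*(321 + s) (v(s) = -7 + (s + 321)*(s - 143) = -7 + (321 + s)*(-143 + s) = -7 + (-143 + s)*(321 + s))
F(q) = 798 + 60*q (F(q) = 18 + 3*(20*(13 + q)) = 18 + 3*(260 + 20*q) = 18 + (780 + 60*q) = 798 + 60*q)
C(U) = -262 + 2*U (C(U) = ((-202 - 60) + U) + U = (-262 + U) + U = -262 + 2*U)
(v(535) + F(1296))*(C(1760) - 4213797) = ((-45910 + 535**2 + 178*535) + (798 + 60*1296))*((-262 + 2*1760) - 4213797) = ((-45910 + 286225 + 95230) + (798 + 77760))*((-262 + 3520) - 4213797) = (335545 + 78558)*(3258 - 4213797) = 414103*(-4210539) = -1743596831517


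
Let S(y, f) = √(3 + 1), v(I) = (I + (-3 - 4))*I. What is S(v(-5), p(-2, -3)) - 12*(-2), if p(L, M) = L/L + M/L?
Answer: 26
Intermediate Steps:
v(I) = I*(-7 + I) (v(I) = (I - 7)*I = (-7 + I)*I = I*(-7 + I))
p(L, M) = 1 + M/L
S(y, f) = 2 (S(y, f) = √4 = 2)
S(v(-5), p(-2, -3)) - 12*(-2) = 2 - 12*(-2) = 2 + 24 = 26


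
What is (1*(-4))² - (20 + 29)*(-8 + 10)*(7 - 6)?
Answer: -82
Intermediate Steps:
(1*(-4))² - (20 + 29)*(-8 + 10)*(7 - 6) = (-4)² - 49*2*1 = 16 - 49*2 = 16 - 1*98 = 16 - 98 = -82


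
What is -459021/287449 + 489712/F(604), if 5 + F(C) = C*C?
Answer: -26688685343/104864557139 ≈ -0.25451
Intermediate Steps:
F(C) = -5 + C² (F(C) = -5 + C*C = -5 + C²)
-459021/287449 + 489712/F(604) = -459021/287449 + 489712/(-5 + 604²) = -459021*1/287449 + 489712/(-5 + 364816) = -459021/287449 + 489712/364811 = -26688685343/104864557139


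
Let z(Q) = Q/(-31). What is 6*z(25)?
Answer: -150/31 ≈ -4.8387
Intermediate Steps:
z(Q) = -Q/31 (z(Q) = Q*(-1/31) = -Q/31)
6*z(25) = 6*(-1/31*25) = 6*(-25/31) = -150/31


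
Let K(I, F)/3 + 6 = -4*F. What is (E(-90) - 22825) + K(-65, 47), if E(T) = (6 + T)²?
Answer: -16351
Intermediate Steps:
K(I, F) = -18 - 12*F (K(I, F) = -18 + 3*(-4*F) = -18 - 12*F)
(E(-90) - 22825) + K(-65, 47) = ((6 - 90)² - 22825) + (-18 - 12*47) = ((-84)² - 22825) + (-18 - 564) = (7056 - 22825) - 582 = -15769 - 582 = -16351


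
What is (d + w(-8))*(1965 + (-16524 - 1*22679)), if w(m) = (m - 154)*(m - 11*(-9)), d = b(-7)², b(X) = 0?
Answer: 548962596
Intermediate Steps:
d = 0 (d = 0² = 0)
w(m) = (-154 + m)*(99 + m) (w(m) = (-154 + m)*(m + 99) = (-154 + m)*(99 + m))
(d + w(-8))*(1965 + (-16524 - 1*22679)) = (0 + (-15246 + (-8)² - 55*(-8)))*(1965 + (-16524 - 1*22679)) = (0 + (-15246 + 64 + 440))*(1965 + (-16524 - 22679)) = (0 - 14742)*(1965 - 39203) = -14742*(-37238) = 548962596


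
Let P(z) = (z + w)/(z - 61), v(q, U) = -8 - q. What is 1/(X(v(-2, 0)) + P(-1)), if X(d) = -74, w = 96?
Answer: -62/4683 ≈ -0.013239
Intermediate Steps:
P(z) = (96 + z)/(-61 + z) (P(z) = (z + 96)/(z - 61) = (96 + z)/(-61 + z))
1/(X(v(-2, 0)) + P(-1)) = 1/(-74 + (96 - 1)/(-61 - 1)) = 1/(-74 + 95/(-62)) = 1/(-74 - 1/62*95) = 1/(-74 - 95/62) = 1/(-4683/62) = -62/4683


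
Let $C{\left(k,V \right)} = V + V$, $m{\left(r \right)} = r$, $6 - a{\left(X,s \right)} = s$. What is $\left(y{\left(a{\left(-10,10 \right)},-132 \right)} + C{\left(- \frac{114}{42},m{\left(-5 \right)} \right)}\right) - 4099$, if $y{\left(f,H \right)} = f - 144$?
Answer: $-4257$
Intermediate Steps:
$a{\left(X,s \right)} = 6 - s$
$y{\left(f,H \right)} = -144 + f$
$C{\left(k,V \right)} = 2 V$
$\left(y{\left(a{\left(-10,10 \right)},-132 \right)} + C{\left(- \frac{114}{42},m{\left(-5 \right)} \right)}\right) - 4099 = \left(\left(-144 + \left(6 - 10\right)\right) + 2 \left(-5\right)\right) - 4099 = \left(\left(-144 + \left(6 - 10\right)\right) - 10\right) - 4099 = \left(\left(-144 - 4\right) - 10\right) - 4099 = \left(-148 - 10\right) - 4099 = -158 - 4099 = -4257$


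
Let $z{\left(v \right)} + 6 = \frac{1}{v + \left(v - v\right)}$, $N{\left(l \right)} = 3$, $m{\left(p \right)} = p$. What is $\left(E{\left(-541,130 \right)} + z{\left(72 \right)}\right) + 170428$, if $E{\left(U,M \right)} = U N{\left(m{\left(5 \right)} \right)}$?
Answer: $\frac{12153529}{72} \approx 1.688 \cdot 10^{5}$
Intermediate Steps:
$E{\left(U,M \right)} = 3 U$ ($E{\left(U,M \right)} = U 3 = 3 U$)
$z{\left(v \right)} = -6 + \frac{1}{v}$ ($z{\left(v \right)} = -6 + \frac{1}{v + \left(v - v\right)} = -6 + \frac{1}{v + 0} = -6 + \frac{1}{v}$)
$\left(E{\left(-541,130 \right)} + z{\left(72 \right)}\right) + 170428 = \left(3 \left(-541\right) - \left(6 - \frac{1}{72}\right)\right) + 170428 = \left(-1623 + \left(-6 + \frac{1}{72}\right)\right) + 170428 = \left(-1623 - \frac{431}{72}\right) + 170428 = - \frac{117287}{72} + 170428 = \frac{12153529}{72}$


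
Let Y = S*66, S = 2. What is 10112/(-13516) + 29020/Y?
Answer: 24431221/111507 ≈ 219.10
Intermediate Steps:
Y = 132 (Y = 2*66 = 132)
10112/(-13516) + 29020/Y = 10112/(-13516) + 29020/132 = 10112*(-1/13516) + 29020*(1/132) = -2528/3379 + 7255/33 = 24431221/111507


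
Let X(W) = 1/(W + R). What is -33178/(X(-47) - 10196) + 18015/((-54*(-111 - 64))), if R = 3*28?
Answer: 175208233/33952590 ≈ 5.1604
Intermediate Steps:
R = 84
X(W) = 1/(84 + W) (X(W) = 1/(W + 84) = 1/(84 + W))
-33178/(X(-47) - 10196) + 18015/((-54*(-111 - 64))) = -33178/(1/(84 - 47) - 10196) + 18015/((-54*(-111 - 64))) = -33178/(1/37 - 10196) + 18015/((-54*(-175))) = -33178/(1/37 - 10196) + 18015/9450 = -33178/(-377251/37) + 18015*(1/9450) = -33178*(-37/377251) + 1201/630 = 1227586/377251 + 1201/630 = 175208233/33952590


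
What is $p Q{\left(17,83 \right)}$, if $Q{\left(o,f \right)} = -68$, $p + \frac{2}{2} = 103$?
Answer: $-6936$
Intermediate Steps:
$p = 102$ ($p = -1 + 103 = 102$)
$p Q{\left(17,83 \right)} = 102 \left(-68\right) = -6936$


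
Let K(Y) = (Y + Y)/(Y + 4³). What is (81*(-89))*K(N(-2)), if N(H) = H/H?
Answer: -14418/65 ≈ -221.82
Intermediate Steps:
N(H) = 1
K(Y) = 2*Y/(64 + Y) (K(Y) = (2*Y)/(Y + 64) = (2*Y)/(64 + Y) = 2*Y/(64 + Y))
(81*(-89))*K(N(-2)) = (81*(-89))*(2*1/(64 + 1)) = -14418/65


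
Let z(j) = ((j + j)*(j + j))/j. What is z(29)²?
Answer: 13456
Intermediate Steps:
z(j) = 4*j (z(j) = ((2*j)*(2*j))/j = (4*j²)/j = 4*j)
z(29)² = (4*29)² = 116² = 13456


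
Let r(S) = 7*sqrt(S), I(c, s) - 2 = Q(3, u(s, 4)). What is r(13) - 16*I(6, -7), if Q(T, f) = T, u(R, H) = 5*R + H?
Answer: -80 + 7*sqrt(13) ≈ -54.761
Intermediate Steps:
u(R, H) = H + 5*R
I(c, s) = 5 (I(c, s) = 2 + 3 = 5)
r(13) - 16*I(6, -7) = 7*sqrt(13) - 16*5 = 7*sqrt(13) - 80 = -80 + 7*sqrt(13)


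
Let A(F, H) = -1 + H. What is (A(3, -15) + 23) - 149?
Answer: -142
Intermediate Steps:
(A(3, -15) + 23) - 149 = ((-1 - 15) + 23) - 149 = (-16 + 23) - 149 = 7 - 149 = -142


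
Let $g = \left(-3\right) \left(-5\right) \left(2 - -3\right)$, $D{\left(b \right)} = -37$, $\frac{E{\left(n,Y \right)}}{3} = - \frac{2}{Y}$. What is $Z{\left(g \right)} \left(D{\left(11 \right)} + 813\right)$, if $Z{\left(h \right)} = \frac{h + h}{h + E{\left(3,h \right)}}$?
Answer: $\frac{2910000}{1873} \approx 1553.7$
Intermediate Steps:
$E{\left(n,Y \right)} = - \frac{6}{Y}$ ($E{\left(n,Y \right)} = 3 \left(- \frac{2}{Y}\right) = - \frac{6}{Y}$)
$g = 75$ ($g = 15 \left(2 + 3\right) = 15 \cdot 5 = 75$)
$Z{\left(h \right)} = \frac{2 h}{h - \frac{6}{h}}$ ($Z{\left(h \right)} = \frac{h + h}{h - \frac{6}{h}} = \frac{2 h}{h - \frac{6}{h}}$)
$Z{\left(g \right)} \left(D{\left(11 \right)} + 813\right) = \frac{2 \cdot 75^{2}}{-6 + 75^{2}} \left(-37 + 813\right) = 2 \cdot 5625 \frac{1}{-6 + 5625} \cdot 776 = 2 \cdot 5625 \cdot \frac{1}{5619} \cdot 776 = \frac{3750}{1873} \cdot 776 = \frac{2910000}{1873}$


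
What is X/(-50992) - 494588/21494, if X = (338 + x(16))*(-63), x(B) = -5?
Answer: -12384554335/548011024 ≈ -22.599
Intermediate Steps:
X = -20979 (X = (338 - 5)*(-63) = 333*(-63) = -20979)
X/(-50992) - 494588/21494 = -20979/(-50992) - 494588/21494 = -20979*(-1/50992) - 494588*1/21494 = 20979/50992 - 247294/10747 = -12384554335/548011024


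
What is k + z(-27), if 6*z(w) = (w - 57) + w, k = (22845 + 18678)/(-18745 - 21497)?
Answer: -131000/6707 ≈ -19.532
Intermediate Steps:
k = -13841/13414 (k = 41523/(-40242) = 41523*(-1/40242) = -13841/13414 ≈ -1.0318)
z(w) = -19/2 + w/3 (z(w) = ((w - 57) + w)/6 = ((-57 + w) + w)/6 = (-57 + 2*w)/6 = -19/2 + w/3)
k + z(-27) = -13841/13414 + (-19/2 + (1/3)*(-27)) = -13841/13414 + (-19/2 - 9) = -13841/13414 - 37/2 = -131000/6707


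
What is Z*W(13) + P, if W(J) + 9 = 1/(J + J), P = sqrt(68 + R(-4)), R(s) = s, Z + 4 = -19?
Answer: 5567/26 ≈ 214.12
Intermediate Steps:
Z = -23 (Z = -4 - 19 = -23)
P = 8 (P = sqrt(68 - 4) = sqrt(64) = 8)
W(J) = -9 + 1/(2*J) (W(J) = -9 + 1/(J + J) = -9 + 1/(2*J))
Z*W(13) + P = -23*(-9 + (1/2)/13) + 8 = -23*(-9 + (1/2)*(1/13)) + 8 = -23*(-9 + 1/26) + 8 = -23*(-233/26) + 8 = 5359/26 + 8 = 5567/26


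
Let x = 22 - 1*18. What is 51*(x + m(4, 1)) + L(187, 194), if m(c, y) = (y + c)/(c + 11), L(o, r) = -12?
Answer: 209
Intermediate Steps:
m(c, y) = (c + y)/(11 + c)
x = 4 (x = 22 - 18 = 4)
51*(x + m(4, 1)) + L(187, 194) = 51*(4 + (4 + 1)/(11 + 4)) - 12 = 51*(4 + 5/15) - 12 = 51*(4 + (1/15)*5) - 12 = 51*(4 + ⅓) - 12 = 51*(13/3) - 12 = 221 - 12 = 209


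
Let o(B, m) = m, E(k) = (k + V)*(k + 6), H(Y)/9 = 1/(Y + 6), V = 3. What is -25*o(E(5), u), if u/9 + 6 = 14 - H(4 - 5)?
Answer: -1395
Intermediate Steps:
H(Y) = 9/(6 + Y) (H(Y) = 9/(Y + 6) = 9/(6 + Y))
E(k) = (3 + k)*(6 + k) (E(k) = (k + 3)*(k + 6) = (3 + k)*(6 + k))
u = 279/5 (u = -54 + 9*(14 - 9/(6 + (4 - 5))) = -54 + 9*(14 - 9/(6 - 1)) = -54 + 9*(14 - 9/5) = -54 + 9*(61/5) = -54 + 549/5 = 279/5 ≈ 55.800)
-25*o(E(5), u) = -25*279/5 = -1395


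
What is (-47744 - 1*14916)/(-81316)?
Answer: 15665/20329 ≈ 0.77057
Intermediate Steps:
(-47744 - 1*14916)/(-81316) = (-47744 - 14916)*(-1/81316) = -62660*(-1/81316) = 15665/20329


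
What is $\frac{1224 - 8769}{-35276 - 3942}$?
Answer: $\frac{7545}{39218} \approx 0.19239$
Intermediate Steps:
$\frac{1224 - 8769}{-35276 - 3942} = - \frac{7545}{-39218} = \left(-7545\right) \left(- \frac{1}{39218}\right) = \frac{7545}{39218}$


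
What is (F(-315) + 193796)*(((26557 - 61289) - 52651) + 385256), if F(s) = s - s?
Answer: 57726595908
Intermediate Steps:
F(s) = 0
(F(-315) + 193796)*(((26557 - 61289) - 52651) + 385256) = (0 + 193796)*(((26557 - 61289) - 52651) + 385256) = 193796*((-34732 - 52651) + 385256) = 193796*(-87383 + 385256) = 193796*297873 = 57726595908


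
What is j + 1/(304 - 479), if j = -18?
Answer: -3151/175 ≈ -18.006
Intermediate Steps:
j + 1/(304 - 479) = -18 + 1/(304 - 479) = -18 + 1/(-175) = -18 - 1/175 = -3151/175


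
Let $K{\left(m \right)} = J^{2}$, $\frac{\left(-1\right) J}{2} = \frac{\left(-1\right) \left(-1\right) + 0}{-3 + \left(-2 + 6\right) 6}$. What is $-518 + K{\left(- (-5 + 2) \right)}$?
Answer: $- \frac{228434}{441} \approx -517.99$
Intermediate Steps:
$J = - \frac{2}{21}$ ($J = - 2 \frac{\left(-1\right) \left(-1\right) + 0}{-3 + \left(-2 + 6\right) 6} = - 2 \frac{1 + 0}{-3 + 4 \cdot 6} = - 2 \cdot 1 \frac{1}{-3 + 24} = - 2 \cdot 1 \cdot \frac{1}{21} = \left(-2\right) \frac{1}{21} = - \frac{2}{21} \approx -0.095238$)
$K{\left(m \right)} = \frac{4}{441}$ ($K{\left(m \right)} = \left(- \frac{2}{21}\right)^{2} = \frac{4}{441}$)
$-518 + K{\left(- (-5 + 2) \right)} = -518 + \frac{4}{441} = - \frac{228434}{441}$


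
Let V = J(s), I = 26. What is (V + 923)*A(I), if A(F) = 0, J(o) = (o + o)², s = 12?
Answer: 0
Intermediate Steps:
J(o) = 4*o² (J(o) = (2*o)² = 4*o²)
V = 576 (V = 4*12² = 4*144 = 576)
(V + 923)*A(I) = (576 + 923)*0 = 1499*0 = 0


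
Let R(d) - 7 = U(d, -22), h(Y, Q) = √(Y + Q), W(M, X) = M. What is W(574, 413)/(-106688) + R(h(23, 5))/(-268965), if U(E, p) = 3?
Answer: -15545279/2869533792 ≈ -0.0054174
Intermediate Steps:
h(Y, Q) = √(Q + Y)
R(d) = 10 (R(d) = 7 + 3 = 10)
W(574, 413)/(-106688) + R(h(23, 5))/(-268965) = 574/(-106688) + 10/(-268965) = 574*(-1/106688) + 10*(-1/268965) = -287/53344 - 2/53793 = -15545279/2869533792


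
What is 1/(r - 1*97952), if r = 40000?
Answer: -1/57952 ≈ -1.7256e-5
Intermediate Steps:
1/(r - 1*97952) = 1/(40000 - 1*97952) = 1/(40000 - 97952) = 1/(-57952) = -1/57952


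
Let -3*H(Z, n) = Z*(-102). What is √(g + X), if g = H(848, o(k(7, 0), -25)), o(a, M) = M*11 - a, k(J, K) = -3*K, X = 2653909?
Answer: √2682741 ≈ 1637.9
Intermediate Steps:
o(a, M) = -a + 11*M (o(a, M) = 11*M - a = -a + 11*M)
H(Z, n) = 34*Z (H(Z, n) = -Z*(-102)/3 = -(-34)*Z = 34*Z)
g = 28832 (g = 34*848 = 28832)
√(g + X) = √(28832 + 2653909) = √2682741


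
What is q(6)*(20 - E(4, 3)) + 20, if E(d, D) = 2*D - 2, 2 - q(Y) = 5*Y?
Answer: -428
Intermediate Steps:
q(Y) = 2 - 5*Y
E(d, D) = -2 + 2*D
q(6)*(20 - E(4, 3)) + 20 = (2 - 5*6)*(20 - (-2 + 2*3)) + 20 = (2 - 30)*(20 - (-2 + 6)) + 20 = -28*(20 - 1*4) + 20 = -28*(20 - 4) + 20 = -28*16 + 20 = -448 + 20 = -428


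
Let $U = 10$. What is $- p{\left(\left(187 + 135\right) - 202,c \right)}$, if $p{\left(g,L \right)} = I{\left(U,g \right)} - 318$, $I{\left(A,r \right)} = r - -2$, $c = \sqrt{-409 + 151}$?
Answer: $196$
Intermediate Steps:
$c = i \sqrt{258}$ ($c = \sqrt{-258} = i \sqrt{258} \approx 16.062 i$)
$I{\left(A,r \right)} = 2 + r$ ($I{\left(A,r \right)} = r + 2 = 2 + r$)
$p{\left(g,L \right)} = -316 + g$ ($p{\left(g,L \right)} = \left(2 + g\right) - 318 = -316 + g$)
$- p{\left(\left(187 + 135\right) - 202,c \right)} = - (-316 + \left(\left(187 + 135\right) - 202\right)) = - (-316 + \left(322 - 202\right)) = - (-316 + 120) = \left(-1\right) \left(-196\right) = 196$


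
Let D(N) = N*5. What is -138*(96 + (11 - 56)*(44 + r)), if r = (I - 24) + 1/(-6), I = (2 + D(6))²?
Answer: 6468957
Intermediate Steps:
D(N) = 5*N
I = 1024 (I = (2 + 5*6)² = (2 + 30)² = 32² = 1024)
r = 5999/6 (r = (1024 - 24) + 1/(-6) = 1000 - ⅙ = 5999/6 ≈ 999.83)
-138*(96 + (11 - 56)*(44 + r)) = -138*(96 + (11 - 56)*(44 + 5999/6)) = -138*(96 - 45*6263/6) = -138*(96 - 93945/2) = -138*(-93753/2) = 6468957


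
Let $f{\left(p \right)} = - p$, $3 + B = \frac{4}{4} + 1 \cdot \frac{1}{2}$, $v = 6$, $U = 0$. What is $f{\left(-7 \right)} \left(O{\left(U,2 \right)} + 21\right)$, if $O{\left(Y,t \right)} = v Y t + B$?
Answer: $\frac{273}{2} \approx 136.5$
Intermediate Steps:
$B = - \frac{3}{2}$ ($B = -3 + \left(\frac{4}{4} + 1 \cdot \frac{1}{2}\right) = -3 + \left(4 \cdot \frac{1}{4} + 1 \cdot \frac{1}{2}\right) = -3 + \left(1 + \frac{1}{2}\right) = -3 + \frac{3}{2} = - \frac{3}{2} \approx -1.5$)
$O{\left(Y,t \right)} = - \frac{3}{2} + 6 Y t$ ($O{\left(Y,t \right)} = 6 Y t - \frac{3}{2} = - \frac{3}{2} + 6 Y t$)
$f{\left(-7 \right)} \left(O{\left(U,2 \right)} + 21\right) = \left(-1\right) \left(-7\right) \left(\left(- \frac{3}{2} + 6 \cdot 0 \cdot 2\right) + 21\right) = 7 \left(\left(- \frac{3}{2} + 0\right) + 21\right) = 7 \left(- \frac{3}{2} + 21\right) = 7 \cdot \frac{39}{2} = \frac{273}{2}$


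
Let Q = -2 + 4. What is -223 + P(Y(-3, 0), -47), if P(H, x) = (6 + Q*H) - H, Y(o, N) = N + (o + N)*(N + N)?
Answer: -217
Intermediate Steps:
Q = 2
Y(o, N) = N + 2*N*(N + o) (Y(o, N) = N + (N + o)*(2*N) = N + 2*N*(N + o))
P(H, x) = 6 + H (P(H, x) = (6 + 2*H) - H = 6 + H)
-223 + P(Y(-3, 0), -47) = -223 + (6 + 0*(1 + 2*0 + 2*(-3))) = -223 + (6 + 0*(1 + 0 - 6)) = -223 + (6 + 0*(-5)) = -223 + (6 + 0) = -223 + 6 = -217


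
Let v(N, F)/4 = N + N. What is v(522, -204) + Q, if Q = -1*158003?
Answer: -153827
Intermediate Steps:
v(N, F) = 8*N (v(N, F) = 4*(N + N) = 4*(2*N) = 8*N)
Q = -158003
v(522, -204) + Q = 8*522 - 158003 = 4176 - 158003 = -153827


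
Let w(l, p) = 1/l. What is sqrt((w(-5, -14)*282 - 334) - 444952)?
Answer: 2*I*sqrt(2783390)/5 ≈ 667.34*I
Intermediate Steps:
sqrt((w(-5, -14)*282 - 334) - 444952) = sqrt((282/(-5) - 334) - 444952) = sqrt((-1/5*282 - 334) - 444952) = sqrt((-282/5 - 334) - 444952) = sqrt(-1952/5 - 444952) = sqrt(-2226712/5) = 2*I*sqrt(2783390)/5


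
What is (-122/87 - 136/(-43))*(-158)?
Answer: -1040588/3741 ≈ -278.16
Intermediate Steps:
(-122/87 - 136/(-43))*(-158) = (-122*1/87 - 136*(-1/43))*(-158) = (-122/87 + 136/43)*(-158) = (6586/3741)*(-158) = -1040588/3741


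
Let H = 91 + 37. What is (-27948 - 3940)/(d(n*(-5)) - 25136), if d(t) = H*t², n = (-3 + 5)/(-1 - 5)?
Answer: 17937/13939 ≈ 1.2868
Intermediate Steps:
H = 128
n = -⅓ (n = 2/(-6) = 2*(-⅙) = -⅓ ≈ -0.33333)
d(t) = 128*t²
(-27948 - 3940)/(d(n*(-5)) - 25136) = (-27948 - 3940)/(128*(-⅓*(-5))² - 25136) = -31888/(128*(5/3)² - 25136) = -31888/(128*(25/9) - 25136) = -31888/(3200/9 - 25136) = -31888/(-223024/9) = -31888*(-9/223024) = 17937/13939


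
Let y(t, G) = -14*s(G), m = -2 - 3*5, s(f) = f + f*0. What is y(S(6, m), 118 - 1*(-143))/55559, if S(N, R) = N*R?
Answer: -522/7937 ≈ -0.065768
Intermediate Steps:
s(f) = f (s(f) = f + 0 = f)
m = -17 (m = -2 - 15 = -17)
y(t, G) = -14*G
y(S(6, m), 118 - 1*(-143))/55559 = -14*(118 - 1*(-143))/55559 = -14*(118 + 143)*(1/55559) = -14*261*(1/55559) = -3654*1/55559 = -522/7937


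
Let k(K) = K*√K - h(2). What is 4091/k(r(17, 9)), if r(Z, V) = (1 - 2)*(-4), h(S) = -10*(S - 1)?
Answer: 4091/18 ≈ 227.28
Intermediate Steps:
h(S) = 10 - 10*S (h(S) = -10*(-1 + S) = 10 - 10*S)
r(Z, V) = 4 (r(Z, V) = -1*(-4) = 4)
k(K) = 10 + K^(3/2) (k(K) = K*√K - (10 - 10*2) = K^(3/2) - (10 - 20) = K^(3/2) - 1*(-10) = K^(3/2) + 10 = 10 + K^(3/2))
4091/k(r(17, 9)) = 4091/(10 + 4^(3/2)) = 4091/(10 + 8) = 4091/18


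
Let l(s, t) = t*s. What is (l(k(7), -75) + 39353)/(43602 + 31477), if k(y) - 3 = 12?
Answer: 38228/75079 ≈ 0.50917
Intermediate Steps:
k(y) = 15 (k(y) = 3 + 12 = 15)
l(s, t) = s*t
(l(k(7), -75) + 39353)/(43602 + 31477) = (15*(-75) + 39353)/(43602 + 31477) = (-1125 + 39353)/75079 = 38228*(1/75079) = 38228/75079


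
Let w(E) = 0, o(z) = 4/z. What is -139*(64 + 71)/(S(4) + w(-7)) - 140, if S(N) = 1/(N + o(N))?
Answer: -93965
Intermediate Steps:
S(N) = 1/(N + 4/N)
-139*(64 + 71)/(S(4) + w(-7)) - 140 = -139*(64 + 71)/(4/(4 + 4²) + 0) - 140 = -18765/(4/(4 + 16) + 0) - 140 = -18765/(4/20 + 0) - 140 = -18765/(4*(1/20) + 0) - 140 = -18765/(⅕ + 0) - 140 = -18765/⅕ - 140 = -18765*5 - 140 = -139*675 - 140 = -93825 - 140 = -93965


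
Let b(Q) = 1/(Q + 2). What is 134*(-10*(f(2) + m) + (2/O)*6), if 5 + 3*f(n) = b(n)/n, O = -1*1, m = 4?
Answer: -9581/2 ≈ -4790.5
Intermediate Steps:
b(Q) = 1/(2 + Q)
O = -1
f(n) = -5/3 + 1/(3*n*(2 + n)) (f(n) = -5/3 + (1/((2 + n)*n))/3 = -5/3 + (1/(n*(2 + n)))/3 = -5/3 + 1/(3*n*(2 + n)))
134*(-10*(f(2) + m) + (2/O)*6) = 134*(-10*((⅓)*(1 - 5*2*(2 + 2))/(2*(2 + 2)) + 4) + (2/(-1))*6) = 134*(-10*((⅓)*(½)*(1 - 5*2*4)/4 + 4) + (2*(-1))*6) = 134*(-10*((⅓)*(½)*(¼)*(1 - 40) + 4) - 2*6) = 134*(-10*((⅓)*(½)*(¼)*(-39) + 4) - 12) = 134*(-10*(-13/8 + 4) - 12) = 134*(-10*19/8 - 12) = 134*(-95/4 - 12) = 134*(-143/4) = -9581/2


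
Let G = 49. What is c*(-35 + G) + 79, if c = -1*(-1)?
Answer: 93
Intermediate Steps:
c = 1
c*(-35 + G) + 79 = 1*(-35 + 49) + 79 = 1*14 + 79 = 14 + 79 = 93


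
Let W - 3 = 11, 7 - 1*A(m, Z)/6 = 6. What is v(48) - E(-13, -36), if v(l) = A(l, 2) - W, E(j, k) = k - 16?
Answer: 44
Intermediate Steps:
A(m, Z) = 6 (A(m, Z) = 42 - 6*6 = 42 - 36 = 6)
W = 14 (W = 3 + 11 = 14)
E(j, k) = -16 + k
v(l) = -8 (v(l) = 6 - 1*14 = 6 - 14 = -8)
v(48) - E(-13, -36) = -8 - (-16 - 36) = -8 - 1*(-52) = -8 + 52 = 44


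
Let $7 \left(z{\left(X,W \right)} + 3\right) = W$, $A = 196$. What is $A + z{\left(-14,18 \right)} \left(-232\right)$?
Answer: $\frac{2068}{7} \approx 295.43$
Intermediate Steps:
$z{\left(X,W \right)} = -3 + \frac{W}{7}$
$A + z{\left(-14,18 \right)} \left(-232\right) = 196 + \left(-3 + \frac{1}{7} \cdot 18\right) \left(-232\right) = 196 + \left(-3 + \frac{18}{7}\right) \left(-232\right) = 196 - - \frac{696}{7} = 196 + \frac{696}{7} = \frac{2068}{7}$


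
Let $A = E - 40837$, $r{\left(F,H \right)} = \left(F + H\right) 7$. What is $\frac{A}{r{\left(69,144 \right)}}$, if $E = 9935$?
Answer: $- \frac{30902}{1491} \approx -20.726$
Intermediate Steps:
$r{\left(F,H \right)} = 7 F + 7 H$
$A = -30902$ ($A = 9935 - 40837 = -30902$)
$\frac{A}{r{\left(69,144 \right)}} = - \frac{30902}{7 \cdot 69 + 7 \cdot 144} = - \frac{30902}{483 + 1008} = - \frac{30902}{1491}$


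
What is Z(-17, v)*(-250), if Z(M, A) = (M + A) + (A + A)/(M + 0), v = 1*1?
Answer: 68500/17 ≈ 4029.4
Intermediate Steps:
v = 1
Z(M, A) = A + M + 2*A/M (Z(M, A) = (A + M) + (2*A)/M = (A + M) + 2*A/M = A + M + 2*A/M)
Z(-17, v)*(-250) = (1 - 17 + 2*1/(-17))*(-250) = (1 - 17 + 2*1*(-1/17))*(-250) = (1 - 17 - 2/17)*(-250) = -274/17*(-250) = 68500/17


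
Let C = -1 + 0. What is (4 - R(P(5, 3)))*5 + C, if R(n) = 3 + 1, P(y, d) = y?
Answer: -1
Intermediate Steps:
R(n) = 4
C = -1
(4 - R(P(5, 3)))*5 + C = (4 - 1*4)*5 - 1 = (4 - 4)*5 - 1 = 0*5 - 1 = 0 - 1 = -1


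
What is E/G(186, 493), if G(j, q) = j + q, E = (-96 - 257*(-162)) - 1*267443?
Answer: -225905/679 ≈ -332.70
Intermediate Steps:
E = -225905 (E = (-96 + 41634) - 267443 = 41538 - 267443 = -225905)
E/G(186, 493) = -225905/(186 + 493) = -225905/679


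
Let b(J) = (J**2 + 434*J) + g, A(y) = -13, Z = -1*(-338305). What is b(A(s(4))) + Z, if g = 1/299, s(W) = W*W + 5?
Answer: 99516769/299 ≈ 3.3283e+5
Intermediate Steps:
s(W) = 5 + W**2 (s(W) = W**2 + 5 = 5 + W**2)
Z = 338305
g = 1/299 ≈ 0.0033445
b(J) = 1/299 + J**2 + 434*J (b(J) = (J**2 + 434*J) + 1/299 = 1/299 + J**2 + 434*J)
b(A(s(4))) + Z = (1/299 + (-13)**2 + 434*(-13)) + 338305 = (1/299 + 169 - 5642) + 338305 = -1636426/299 + 338305 = 99516769/299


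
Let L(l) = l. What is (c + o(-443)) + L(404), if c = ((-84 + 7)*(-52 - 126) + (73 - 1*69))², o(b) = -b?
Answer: 187964947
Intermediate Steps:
c = 187964100 (c = (-77*(-178) + (73 - 69))² = (13706 + 4)² = 13710² = 187964100)
(c + o(-443)) + L(404) = (187964100 - 1*(-443)) + 404 = (187964100 + 443) + 404 = 187964543 + 404 = 187964947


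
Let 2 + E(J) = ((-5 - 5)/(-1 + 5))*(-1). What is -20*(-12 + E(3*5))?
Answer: 230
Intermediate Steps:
E(J) = ½ (E(J) = -2 + ((-5 - 5)/(-1 + 5))*(-1) = -2 - 10/4*(-1) = -2 - 10*¼*(-1) = -2 - 5/2*(-1) = -2 + 5/2 = ½)
-20*(-12 + E(3*5)) = -20*(-12 + ½) = -20*(-23/2) = 230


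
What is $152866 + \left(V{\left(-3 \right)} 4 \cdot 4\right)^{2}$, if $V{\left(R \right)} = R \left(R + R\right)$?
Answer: $235810$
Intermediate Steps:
$V{\left(R \right)} = 2 R^{2}$ ($V{\left(R \right)} = R 2 R = 2 R^{2}$)
$152866 + \left(V{\left(-3 \right)} 4 \cdot 4\right)^{2} = 152866 + \left(2 \left(-3\right)^{2} \cdot 4 \cdot 4\right)^{2} = 152866 + \left(2 \cdot 9 \cdot 4 \cdot 4\right)^{2} = 152866 + \left(18 \cdot 4 \cdot 4\right)^{2} = 152866 + \left(72 \cdot 4\right)^{2} = 152866 + 288^{2} = 152866 + 82944 = 235810$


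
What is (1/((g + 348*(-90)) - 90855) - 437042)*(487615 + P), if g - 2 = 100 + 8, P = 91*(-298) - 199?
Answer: -24555762160715838/122065 ≈ -2.0117e+11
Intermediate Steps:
P = -27317 (P = -27118 - 199 = -27317)
g = 110 (g = 2 + (100 + 8) = 2 + 108 = 110)
(1/((g + 348*(-90)) - 90855) - 437042)*(487615 + P) = (1/((110 + 348*(-90)) - 90855) - 437042)*(487615 - 27317) = (1/((110 - 31320) - 90855) - 437042)*460298 = (1/(-31210 - 90855) - 437042)*460298 = (1/(-122065) - 437042)*460298 = (-1/122065 - 437042)*460298 = -53347531731/122065*460298 = -24555762160715838/122065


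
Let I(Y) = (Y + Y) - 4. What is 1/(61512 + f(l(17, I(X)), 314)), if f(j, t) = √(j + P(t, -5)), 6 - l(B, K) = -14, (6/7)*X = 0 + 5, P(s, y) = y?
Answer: 20504/1261242043 - √15/3783726129 ≈ 1.6256e-5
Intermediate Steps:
X = 35/6 (X = 7*(0 + 5)/6 = (7/6)*5 = 35/6 ≈ 5.8333)
I(Y) = -4 + 2*Y (I(Y) = 2*Y - 4 = -4 + 2*Y)
l(B, K) = 20 (l(B, K) = 6 - 1*(-14) = 6 + 14 = 20)
f(j, t) = √(-5 + j) (f(j, t) = √(j - 5) = √(-5 + j))
1/(61512 + f(l(17, I(X)), 314)) = 1/(61512 + √(-5 + 20)) = 1/(61512 + √15)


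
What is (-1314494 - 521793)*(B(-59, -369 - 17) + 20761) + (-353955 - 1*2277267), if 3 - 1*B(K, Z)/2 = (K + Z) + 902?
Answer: -36458437033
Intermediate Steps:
B(K, Z) = -1798 - 2*K - 2*Z (B(K, Z) = 6 - 2*((K + Z) + 902) = 6 - 2*(902 + K + Z) = 6 + (-1804 - 2*K - 2*Z) = -1798 - 2*K - 2*Z)
(-1314494 - 521793)*(B(-59, -369 - 17) + 20761) + (-353955 - 1*2277267) = (-1314494 - 521793)*((-1798 - 2*(-59) - 2*(-369 - 17)) + 20761) + (-353955 - 1*2277267) = -1836287*((-1798 + 118 - 2*(-386)) + 20761) + (-353955 - 2277267) = -1836287*((-1798 + 118 + 772) + 20761) - 2631222 = -1836287*(-908 + 20761) - 2631222 = -1836287*19853 - 2631222 = -36455805811 - 2631222 = -36458437033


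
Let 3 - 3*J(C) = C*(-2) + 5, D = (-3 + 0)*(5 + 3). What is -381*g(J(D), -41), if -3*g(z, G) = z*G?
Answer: 260350/3 ≈ 86783.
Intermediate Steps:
D = -24 (D = -3*8 = -24)
J(C) = -⅔ + 2*C/3 (J(C) = 1 - (C*(-2) + 5)/3 = 1 - (-2*C + 5)/3 = 1 - (5 - 2*C)/3 = 1 + (-5/3 + 2*C/3) = -⅔ + 2*C/3)
g(z, G) = -G*z/3 (g(z, G) = -z*G/3 = -G*z/3)
-381*g(J(D), -41) = -(-127)*(-41)*(-⅔ + (⅔)*(-24)) = -(-127)*(-41)*(-⅔ - 16) = -(-127)*(-41)*(-50)/3 = -381*(-2050/9) = 260350/3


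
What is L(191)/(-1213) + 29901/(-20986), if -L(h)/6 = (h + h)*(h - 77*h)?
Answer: -698254592505/25456018 ≈ -27430.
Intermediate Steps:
L(h) = 912*h² (L(h) = -6*(h + h)*(h - 77*h) = -6*2*h*(-76*h) = -(-912)*h² = 912*h²)
L(191)/(-1213) + 29901/(-20986) = (912*191²)/(-1213) + 29901/(-20986) = (912*36481)*(-1/1213) + 29901*(-1/20986) = 33270672*(-1/1213) - 29901/20986 = -33270672/1213 - 29901/20986 = -698254592505/25456018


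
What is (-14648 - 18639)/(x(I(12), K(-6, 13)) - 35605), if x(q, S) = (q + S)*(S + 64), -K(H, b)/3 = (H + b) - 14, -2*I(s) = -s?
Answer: 33287/33310 ≈ 0.99931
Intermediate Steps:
I(s) = s/2 (I(s) = -(-1)*s/2 = s/2)
K(H, b) = 42 - 3*H - 3*b (K(H, b) = -3*((H + b) - 14) = -3*(-14 + H + b) = 42 - 3*H - 3*b)
x(q, S) = (64 + S)*(S + q) (x(q, S) = (S + q)*(64 + S) = (64 + S)*(S + q))
(-14648 - 18639)/(x(I(12), K(-6, 13)) - 35605) = (-14648 - 18639)/(((42 - 3*(-6) - 3*13)² + 64*(42 - 3*(-6) - 3*13) + 64*((½)*12) + (42 - 3*(-6) - 3*13)*((½)*12)) - 35605) = -33287/(((42 + 18 - 39)² + 64*(42 + 18 - 39) + 64*6 + (42 + 18 - 39)*6) - 35605) = -33287/((21² + 64*21 + 384 + 21*6) - 35605) = -33287/((441 + 1344 + 384 + 126) - 35605) = -33287/(2295 - 35605) = -33287/(-33310) = -33287*(-1/33310) = 33287/33310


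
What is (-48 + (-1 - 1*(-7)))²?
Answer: 1764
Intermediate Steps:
(-48 + (-1 - 1*(-7)))² = (-48 + (-1 + 7))² = (-48 + 6)² = (-42)² = 1764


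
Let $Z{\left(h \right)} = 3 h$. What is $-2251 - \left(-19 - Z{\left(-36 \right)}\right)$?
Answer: $-2340$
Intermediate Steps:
$-2251 - \left(-19 - Z{\left(-36 \right)}\right) = -2251 + \left(\left(1608 + 3 \left(-36\right)\right) - 1589\right) = -2251 + \left(\left(1608 - 108\right) - 1589\right) = -2251 + \left(1500 - 1589\right) = -2251 - 89 = -2340$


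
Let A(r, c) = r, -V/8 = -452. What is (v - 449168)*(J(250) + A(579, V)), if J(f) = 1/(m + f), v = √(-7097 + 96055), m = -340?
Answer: -11702847656/45 + 52109*√88958/90 ≈ -2.5989e+8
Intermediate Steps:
V = 3616 (V = -8*(-452) = 3616)
v = √88958 ≈ 298.26
J(f) = 1/(-340 + f)
(v - 449168)*(J(250) + A(579, V)) = (√88958 - 449168)*(1/(-340 + 250) + 579) = (-449168 + √88958)*(1/(-90) + 579) = (-449168 + √88958)*(-1/90 + 579) = (-449168 + √88958)*(52109/90) = -11702847656/45 + 52109*√88958/90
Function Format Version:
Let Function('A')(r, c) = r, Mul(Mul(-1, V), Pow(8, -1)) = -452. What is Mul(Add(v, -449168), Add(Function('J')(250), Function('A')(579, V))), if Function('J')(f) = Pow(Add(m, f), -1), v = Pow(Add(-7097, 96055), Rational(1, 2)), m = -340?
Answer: Add(Rational(-11702847656, 45), Mul(Rational(52109, 90), Pow(88958, Rational(1, 2)))) ≈ -2.5989e+8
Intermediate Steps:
V = 3616 (V = Mul(-8, -452) = 3616)
v = Pow(88958, Rational(1, 2)) ≈ 298.26
Function('J')(f) = Pow(Add(-340, f), -1)
Mul(Add(v, -449168), Add(Function('J')(250), Function('A')(579, V))) = Mul(Add(Pow(88958, Rational(1, 2)), -449168), Add(Pow(Add(-340, 250), -1), 579)) = Mul(Add(-449168, Pow(88958, Rational(1, 2))), Add(Pow(-90, -1), 579)) = Mul(Add(-449168, Pow(88958, Rational(1, 2))), Add(Rational(-1, 90), 579)) = Mul(Add(-449168, Pow(88958, Rational(1, 2))), Rational(52109, 90)) = Add(Rational(-11702847656, 45), Mul(Rational(52109, 90), Pow(88958, Rational(1, 2))))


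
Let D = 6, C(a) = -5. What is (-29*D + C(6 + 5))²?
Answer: 32041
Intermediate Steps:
(-29*D + C(6 + 5))² = (-29*6 - 5)² = (-174 - 5)² = (-179)² = 32041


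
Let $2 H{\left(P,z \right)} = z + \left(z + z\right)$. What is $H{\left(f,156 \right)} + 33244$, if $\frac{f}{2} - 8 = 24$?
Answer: $33478$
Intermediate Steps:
$f = 64$ ($f = 16 + 2 \cdot 24 = 16 + 48 = 64$)
$H{\left(P,z \right)} = \frac{3 z}{2}$ ($H{\left(P,z \right)} = \frac{z + \left(z + z\right)}{2} = \frac{z + 2 z}{2} = \frac{3 z}{2}$)
$H{\left(f,156 \right)} + 33244 = \frac{3}{2} \cdot 156 + 33244 = 234 + 33244 = 33478$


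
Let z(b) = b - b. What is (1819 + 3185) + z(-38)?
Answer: 5004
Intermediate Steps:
z(b) = 0
(1819 + 3185) + z(-38) = (1819 + 3185) + 0 = 5004 + 0 = 5004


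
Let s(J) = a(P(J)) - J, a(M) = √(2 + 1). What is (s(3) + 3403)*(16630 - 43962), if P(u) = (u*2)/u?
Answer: -92928800 - 27332*√3 ≈ -9.2976e+7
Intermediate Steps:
P(u) = 2 (P(u) = (2*u)/u = 2)
a(M) = √3
s(J) = √3 - J
(s(3) + 3403)*(16630 - 43962) = ((√3 - 1*3) + 3403)*(16630 - 43962) = ((√3 - 3) + 3403)*(-27332) = ((-3 + √3) + 3403)*(-27332) = (3400 + √3)*(-27332) = -92928800 - 27332*√3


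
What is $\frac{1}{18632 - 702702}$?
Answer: $- \frac{1}{684070} \approx -1.4618 \cdot 10^{-6}$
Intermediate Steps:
$\frac{1}{18632 - 702702} = \frac{1}{-684070} = - \frac{1}{684070}$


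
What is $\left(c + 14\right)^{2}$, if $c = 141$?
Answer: $24025$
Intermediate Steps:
$\left(c + 14\right)^{2} = \left(141 + 14\right)^{2} = 155^{2} = 24025$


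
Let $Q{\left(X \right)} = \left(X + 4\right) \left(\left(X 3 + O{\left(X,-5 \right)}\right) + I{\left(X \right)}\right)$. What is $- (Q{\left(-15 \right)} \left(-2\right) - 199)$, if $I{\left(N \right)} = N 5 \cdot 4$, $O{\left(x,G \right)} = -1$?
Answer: $7811$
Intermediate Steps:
$I{\left(N \right)} = 20 N$ ($I{\left(N \right)} = 5 N 4 = 20 N$)
$Q{\left(X \right)} = \left(-1 + 23 X\right) \left(4 + X\right)$ ($Q{\left(X \right)} = \left(X + 4\right) \left(\left(X 3 - 1\right) + 20 X\right) = \left(4 + X\right) \left(\left(3 X - 1\right) + 20 X\right) = \left(4 + X\right) \left(\left(-1 + 3 X\right) + 20 X\right) = \left(4 + X\right) \left(-1 + 23 X\right) = \left(-1 + 23 X\right) \left(4 + X\right)$)
$- (Q{\left(-15 \right)} \left(-2\right) - 199) = - (\left(-4 + 23 \left(-15\right)^{2} + 91 \left(-15\right)\right) \left(-2\right) - 199) = - (\left(-4 + 23 \cdot 225 - 1365\right) \left(-2\right) - 199) = - (\left(-4 + 5175 - 1365\right) \left(-2\right) - 199) = - (3806 \left(-2\right) - 199) = - (-7612 - 199) = \left(-1\right) \left(-7811\right) = 7811$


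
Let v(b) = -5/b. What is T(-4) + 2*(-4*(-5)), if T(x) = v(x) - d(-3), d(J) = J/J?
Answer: 161/4 ≈ 40.250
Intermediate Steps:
d(J) = 1
T(x) = -1 - 5/x (T(x) = -5/x - 1*1 = -5/x - 1 = -1 - 5/x)
T(-4) + 2*(-4*(-5)) = (-5 - 1*(-4))/(-4) + 2*(-4*(-5)) = -(-5 + 4)/4 + 2*20 = -1/4*(-1) + 40 = 1/4 + 40 = 161/4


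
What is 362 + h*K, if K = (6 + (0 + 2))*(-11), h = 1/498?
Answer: 90094/249 ≈ 361.82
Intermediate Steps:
h = 1/498 ≈ 0.0020080
K = -88 (K = (6 + 2)*(-11) = 8*(-11) = -88)
362 + h*K = 362 + (1/498)*(-88) = 362 - 44/249 = 90094/249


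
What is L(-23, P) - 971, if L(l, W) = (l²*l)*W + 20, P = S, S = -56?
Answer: 680401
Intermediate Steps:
P = -56
L(l, W) = 20 + W*l³ (L(l, W) = l³*W + 20 = W*l³ + 20 = 20 + W*l³)
L(-23, P) - 971 = (20 - 56*(-23)³) - 971 = (20 - 56*(-12167)) - 971 = (20 + 681352) - 971 = 681372 - 971 = 680401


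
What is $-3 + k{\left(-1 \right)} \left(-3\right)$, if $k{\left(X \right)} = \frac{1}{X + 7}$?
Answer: $- \frac{7}{2} \approx -3.5$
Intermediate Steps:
$k{\left(X \right)} = \frac{1}{7 + X}$
$-3 + k{\left(-1 \right)} \left(-3\right) = -3 + \frac{1}{7 - 1} \left(-3\right) = -3 + \frac{1}{6} \left(-3\right) = -3 - \frac{1}{2} = - \frac{7}{2}$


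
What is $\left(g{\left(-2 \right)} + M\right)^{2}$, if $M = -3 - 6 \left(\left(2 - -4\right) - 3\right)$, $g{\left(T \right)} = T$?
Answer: $529$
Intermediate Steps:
$M = -21$ ($M = -3 - 6 \left(\left(2 + 4\right) - 3\right) = -3 - 6 \left(6 - 3\right) = -3 - 6 \cdot 3 = -3 - 18 = -21$)
$\left(g{\left(-2 \right)} + M\right)^{2} = \left(-2 - 21\right)^{2} = \left(-23\right)^{2} = 529$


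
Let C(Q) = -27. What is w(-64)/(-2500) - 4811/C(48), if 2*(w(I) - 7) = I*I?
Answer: 2394403/13500 ≈ 177.36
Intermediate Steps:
w(I) = 7 + I²/2 (w(I) = 7 + (I*I)/2 = 7 + I²/2)
w(-64)/(-2500) - 4811/C(48) = (7 + (½)*(-64)²)/(-2500) - 4811/(-27) = (7 + (½)*4096)*(-1/2500) - 4811*(-1/27) = (7 + 2048)*(-1/2500) + 4811/27 = 2055*(-1/2500) + 4811/27 = -411/500 + 4811/27 = 2394403/13500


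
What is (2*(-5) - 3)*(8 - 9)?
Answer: 13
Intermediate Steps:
(2*(-5) - 3)*(8 - 9) = (-10 - 3)*(-1) = -13*(-1) = 13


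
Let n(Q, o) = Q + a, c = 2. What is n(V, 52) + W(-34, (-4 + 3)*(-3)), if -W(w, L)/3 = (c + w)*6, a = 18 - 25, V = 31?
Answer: 600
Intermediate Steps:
a = -7
W(w, L) = -36 - 18*w (W(w, L) = -3*(2 + w)*6 = -3*(12 + 6*w) = -36 - 18*w)
n(Q, o) = -7 + Q (n(Q, o) = Q - 7 = -7 + Q)
n(V, 52) + W(-34, (-4 + 3)*(-3)) = (-7 + 31) + (-36 - 18*(-34)) = 24 + (-36 + 612) = 24 + 576 = 600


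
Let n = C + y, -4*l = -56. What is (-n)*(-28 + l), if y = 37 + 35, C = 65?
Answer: 1918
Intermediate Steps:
l = 14 (l = -1/4*(-56) = 14)
y = 72
n = 137 (n = 65 + 72 = 137)
(-n)*(-28 + l) = (-1*137)*(-28 + 14) = -137*(-14) = 1918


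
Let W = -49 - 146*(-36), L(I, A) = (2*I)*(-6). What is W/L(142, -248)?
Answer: -5207/1704 ≈ -3.0558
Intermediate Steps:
L(I, A) = -12*I
W = 5207 (W = -49 + 5256 = 5207)
W/L(142, -248) = 5207/((-12*142)) = 5207/(-1704) = 5207*(-1/1704) = -5207/1704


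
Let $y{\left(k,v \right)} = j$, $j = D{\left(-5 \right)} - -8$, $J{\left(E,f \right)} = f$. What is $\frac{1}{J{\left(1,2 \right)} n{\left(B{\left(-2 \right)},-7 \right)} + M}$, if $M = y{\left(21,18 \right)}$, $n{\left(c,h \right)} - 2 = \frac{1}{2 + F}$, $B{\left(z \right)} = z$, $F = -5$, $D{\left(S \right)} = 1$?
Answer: $\frac{3}{37} \approx 0.081081$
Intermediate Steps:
$n{\left(c,h \right)} = \frac{5}{3}$ ($n{\left(c,h \right)} = 2 + \frac{1}{2 - 5} = 2 + \frac{1}{-3} = 2 - \frac{1}{3} = \frac{5}{3}$)
$j = 9$ ($j = 1 - -8 = 1 + 8 = 9$)
$y{\left(k,v \right)} = 9$
$M = 9$
$\frac{1}{J{\left(1,2 \right)} n{\left(B{\left(-2 \right)},-7 \right)} + M} = \frac{1}{2 \cdot \frac{5}{3} + 9} = \frac{1}{\frac{10}{3} + 9} = \frac{1}{\frac{37}{3}} = \frac{3}{37}$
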